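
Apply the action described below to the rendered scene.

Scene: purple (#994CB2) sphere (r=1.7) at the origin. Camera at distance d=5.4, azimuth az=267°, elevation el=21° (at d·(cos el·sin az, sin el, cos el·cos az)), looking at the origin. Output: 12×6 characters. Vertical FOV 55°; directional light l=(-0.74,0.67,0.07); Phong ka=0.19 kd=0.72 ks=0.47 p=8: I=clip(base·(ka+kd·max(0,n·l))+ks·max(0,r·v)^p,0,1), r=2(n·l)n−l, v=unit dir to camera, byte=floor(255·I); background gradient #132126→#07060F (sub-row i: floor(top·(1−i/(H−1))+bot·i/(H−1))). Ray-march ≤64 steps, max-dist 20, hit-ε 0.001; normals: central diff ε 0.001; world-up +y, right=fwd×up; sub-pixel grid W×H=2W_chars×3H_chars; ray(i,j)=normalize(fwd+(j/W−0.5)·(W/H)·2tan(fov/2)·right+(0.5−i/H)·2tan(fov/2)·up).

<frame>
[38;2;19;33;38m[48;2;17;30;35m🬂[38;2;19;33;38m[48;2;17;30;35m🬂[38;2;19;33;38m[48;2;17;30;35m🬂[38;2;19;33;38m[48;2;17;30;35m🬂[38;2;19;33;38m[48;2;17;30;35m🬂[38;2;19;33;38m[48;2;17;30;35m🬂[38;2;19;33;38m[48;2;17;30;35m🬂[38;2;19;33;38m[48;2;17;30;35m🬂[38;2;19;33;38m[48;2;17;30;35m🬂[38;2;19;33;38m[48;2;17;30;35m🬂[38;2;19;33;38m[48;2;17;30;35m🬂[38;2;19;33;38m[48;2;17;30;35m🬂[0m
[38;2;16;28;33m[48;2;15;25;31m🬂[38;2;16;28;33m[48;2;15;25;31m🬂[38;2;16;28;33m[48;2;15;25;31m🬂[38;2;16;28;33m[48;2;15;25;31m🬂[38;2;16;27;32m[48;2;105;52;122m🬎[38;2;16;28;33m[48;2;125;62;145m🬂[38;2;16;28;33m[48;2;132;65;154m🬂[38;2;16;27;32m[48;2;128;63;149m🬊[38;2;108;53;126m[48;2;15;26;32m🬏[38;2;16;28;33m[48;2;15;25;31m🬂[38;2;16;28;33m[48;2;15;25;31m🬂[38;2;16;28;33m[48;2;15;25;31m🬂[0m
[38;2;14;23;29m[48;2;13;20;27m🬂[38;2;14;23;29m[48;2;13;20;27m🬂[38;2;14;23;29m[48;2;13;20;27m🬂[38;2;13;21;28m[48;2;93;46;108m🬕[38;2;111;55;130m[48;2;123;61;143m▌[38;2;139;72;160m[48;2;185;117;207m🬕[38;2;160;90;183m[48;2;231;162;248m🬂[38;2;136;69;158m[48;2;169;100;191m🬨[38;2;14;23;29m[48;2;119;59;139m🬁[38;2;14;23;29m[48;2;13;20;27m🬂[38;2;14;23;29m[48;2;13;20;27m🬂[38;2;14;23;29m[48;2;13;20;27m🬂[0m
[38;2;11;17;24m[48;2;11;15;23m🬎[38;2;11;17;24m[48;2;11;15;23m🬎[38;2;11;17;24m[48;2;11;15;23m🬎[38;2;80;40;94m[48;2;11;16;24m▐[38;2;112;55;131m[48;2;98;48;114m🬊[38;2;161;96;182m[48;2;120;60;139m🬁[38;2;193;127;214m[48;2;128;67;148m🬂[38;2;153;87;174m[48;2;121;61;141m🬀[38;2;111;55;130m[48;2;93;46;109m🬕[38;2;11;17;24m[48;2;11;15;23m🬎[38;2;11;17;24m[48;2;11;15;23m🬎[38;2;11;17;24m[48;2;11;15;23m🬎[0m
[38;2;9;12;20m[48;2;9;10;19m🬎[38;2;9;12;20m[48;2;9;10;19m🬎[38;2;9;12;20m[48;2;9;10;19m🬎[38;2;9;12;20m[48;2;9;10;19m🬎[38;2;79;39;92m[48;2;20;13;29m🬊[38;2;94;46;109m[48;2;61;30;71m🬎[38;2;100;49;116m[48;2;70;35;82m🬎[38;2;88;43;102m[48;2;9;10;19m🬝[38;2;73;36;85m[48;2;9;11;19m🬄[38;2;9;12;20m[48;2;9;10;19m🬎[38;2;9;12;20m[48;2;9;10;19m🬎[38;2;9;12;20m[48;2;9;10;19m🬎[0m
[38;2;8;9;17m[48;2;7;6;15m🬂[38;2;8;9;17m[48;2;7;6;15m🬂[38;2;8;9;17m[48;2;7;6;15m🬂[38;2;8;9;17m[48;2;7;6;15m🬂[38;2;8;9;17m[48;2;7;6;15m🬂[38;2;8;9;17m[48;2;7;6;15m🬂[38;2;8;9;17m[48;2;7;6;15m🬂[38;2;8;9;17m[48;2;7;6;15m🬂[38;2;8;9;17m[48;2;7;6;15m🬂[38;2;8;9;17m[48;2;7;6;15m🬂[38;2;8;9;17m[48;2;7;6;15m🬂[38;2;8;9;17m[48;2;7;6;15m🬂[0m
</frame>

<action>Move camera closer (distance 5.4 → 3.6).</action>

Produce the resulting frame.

<frame>
[38;2;19;33;38m[48;2;17;30;35m🬂[38;2;19;33;38m[48;2;17;30;35m🬂[38;2;19;33;38m[48;2;17;30;35m🬂[38;2;18;32;37m[48;2;111;55;129m🬎[38;2;19;33;38m[48;2;125;61;145m🬂[38;2;118;58;138m[48;2;133;65;154m🬂[38;2;124;61;145m[48;2;135;67;157m🬂[38;2;19;33;38m[48;2;131;65;153m🬁[38;2;18;32;37m[48;2;129;64;151m🬊[38;2;116;58;135m[48;2;18;31;36m🬏[38;2;19;33;38m[48;2;17;30;35m🬂[38;2;19;33;38m[48;2;17;30;35m🬂[0m
[38;2;16;28;33m[48;2;15;25;31m🬂[38;2;16;28;33m[48;2;15;25;31m🬂[38;2;16;27;32m[48;2;106;52;123m🬄[38;2;118;59;138m[48;2;124;61;145m🬄[38;2;130;65;152m[48;2;137;70;159m🬕[38;2;146;77;168m[48;2;180;111;203m🬝[38;2;152;83;175m[48;2;198;129;221m🬎[38;2;148;78;170m[48;2;183;113;206m🬬[38;2;135;67;157m[48;2;141;72;163m🬨[38;2;114;56;132m[48;2;128;63;149m🬁[38;2;117;58;136m[48;2;15;26;32m🬏[38;2;16;28;33m[48;2;15;25;31m🬂[0m
[38;2;14;23;29m[48;2;13;20;27m🬂[38;2;13;21;28m[48;2;84;41;97m🬕[38;2;114;56;132m[48;2;104;51;122m▐[38;2;124;62;145m[48;2;120;59;139m▐[38;2;146;80;167m[48;2;131;66;152m▐[38;2;211;143;232m[48;2;174;107;196m▐[38;2;251;183;255m[48;2;235;167;255m🬋[38;2;181;113;203m[48;2;218;150;240m▐[38;2;151;83;173m[48;2;136;69;158m▌[38;2;130;64;152m[48;2;126;62;147m▌[38;2;113;55;131m[48;2;14;23;29m🬺[38;2;14;23;29m[48;2;13;20;27m🬂[0m
[38;2;11;17;24m[48;2;11;15;23m🬎[38;2;77;38;89m[48;2;11;16;24m▐[38;2;105;52;122m[48;2;95;47;111m🬨[38;2;118;58;137m[48;2;112;55;130m🬊[38;2;131;67;151m[48;2;121;60;141m🬉[38;2;165;99;186m[48;2;134;72;155m🬂[38;2;197;131;218m[48;2;146;83;167m🬂[38;2;172;105;193m[48;2;138;74;159m🬂[38;2;136;71;157m[48;2;126;62;146m🬄[38;2;124;61;144m[48;2;117;58;137m🬆[38;2;110;54;128m[48;2;92;45;107m🬕[38;2;11;17;24m[48;2;11;15;23m🬎[0m
[38;2;9;12;20m[48;2;9;10;19m🬎[38;2;9;12;20m[48;2;9;10;19m🬎[38;2;85;41;98m[48;2;9;10;19m🬬[38;2;105;52;123m[48;2;95;47;110m🬊[38;2;113;56;132m[48;2;105;51;122m🬊[38;2;118;58;137m[48;2;110;54;128m🬊[38;2;122;61;142m[48;2;113;56;132m🬂[38;2;120;59;139m[48;2;112;55;131m🬆[38;2;117;58;136m[48;2;109;54;127m🬆[38;2;111;55;129m[48;2;98;49;115m🬆[38;2;95;47;111m[48;2;9;11;19m🬄[38;2;9;12;20m[48;2;9;10;19m🬎[0m
[38;2;8;9;17m[48;2;7;6;15m🬂[38;2;8;9;17m[48;2;7;6;15m🬂[38;2;55;27;64m[48;2;7;7;15m🬁[38;2;73;36;85m[48;2;7;6;15m🬎[38;2;91;45;106m[48;2;69;34;80m🬎[38;2;97;48;114m[48;2;81;40;95m🬎[38;2;100;50;117m[48;2;85;42;98m🬎[38;2;99;49;116m[48;2;81;40;95m🬎[38;2;89;44;103m[48;2;7;6;15m🬝[38;2;75;37;88m[48;2;7;6;15m🬆[38;2;8;9;17m[48;2;7;6;15m🬂[38;2;8;9;17m[48;2;7;6;15m🬂[0m
</frame>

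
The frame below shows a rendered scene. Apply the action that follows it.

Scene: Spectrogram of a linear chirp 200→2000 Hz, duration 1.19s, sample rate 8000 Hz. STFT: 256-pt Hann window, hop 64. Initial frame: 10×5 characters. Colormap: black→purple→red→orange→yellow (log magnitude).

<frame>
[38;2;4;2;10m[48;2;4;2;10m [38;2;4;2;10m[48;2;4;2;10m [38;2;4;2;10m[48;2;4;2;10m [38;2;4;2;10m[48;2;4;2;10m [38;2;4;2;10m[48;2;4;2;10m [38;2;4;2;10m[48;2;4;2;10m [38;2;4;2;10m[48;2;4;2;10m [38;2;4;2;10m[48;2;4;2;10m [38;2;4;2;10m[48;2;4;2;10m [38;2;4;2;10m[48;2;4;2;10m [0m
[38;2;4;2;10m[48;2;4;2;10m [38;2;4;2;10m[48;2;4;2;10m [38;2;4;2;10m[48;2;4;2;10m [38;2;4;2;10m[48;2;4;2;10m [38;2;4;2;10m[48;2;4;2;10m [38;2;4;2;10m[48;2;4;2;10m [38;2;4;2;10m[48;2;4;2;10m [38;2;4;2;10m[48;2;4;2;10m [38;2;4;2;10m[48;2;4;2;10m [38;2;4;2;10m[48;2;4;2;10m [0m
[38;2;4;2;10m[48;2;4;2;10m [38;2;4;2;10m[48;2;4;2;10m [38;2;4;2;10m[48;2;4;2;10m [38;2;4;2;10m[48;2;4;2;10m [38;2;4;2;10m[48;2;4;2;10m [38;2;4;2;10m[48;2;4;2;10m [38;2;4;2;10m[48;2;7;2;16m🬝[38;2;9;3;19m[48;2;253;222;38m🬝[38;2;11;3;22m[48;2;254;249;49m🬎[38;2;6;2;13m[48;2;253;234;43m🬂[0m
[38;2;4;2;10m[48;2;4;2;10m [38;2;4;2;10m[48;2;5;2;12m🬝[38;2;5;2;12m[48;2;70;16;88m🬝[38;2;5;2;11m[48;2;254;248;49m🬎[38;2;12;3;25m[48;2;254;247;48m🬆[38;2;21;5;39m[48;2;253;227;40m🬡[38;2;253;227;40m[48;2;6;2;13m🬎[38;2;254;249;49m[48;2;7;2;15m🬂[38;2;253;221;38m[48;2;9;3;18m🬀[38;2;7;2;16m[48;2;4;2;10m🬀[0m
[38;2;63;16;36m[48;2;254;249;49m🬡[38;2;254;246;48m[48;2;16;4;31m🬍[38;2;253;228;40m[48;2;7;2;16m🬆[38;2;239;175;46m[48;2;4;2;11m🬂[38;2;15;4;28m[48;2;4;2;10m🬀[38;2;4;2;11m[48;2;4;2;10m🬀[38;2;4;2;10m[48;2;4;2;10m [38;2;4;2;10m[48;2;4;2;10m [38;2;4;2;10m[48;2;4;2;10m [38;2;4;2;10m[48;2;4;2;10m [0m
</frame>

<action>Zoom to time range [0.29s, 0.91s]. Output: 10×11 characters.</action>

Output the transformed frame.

<frame>
[38;2;4;2;10m[48;2;4;2;10m [38;2;4;2;10m[48;2;4;2;10m [38;2;4;2;10m[48;2;4;2;10m [38;2;4;2;10m[48;2;4;2;10m [38;2;4;2;10m[48;2;4;2;10m [38;2;4;2;10m[48;2;4;2;10m [38;2;4;2;10m[48;2;4;2;10m [38;2;4;2;10m[48;2;4;2;10m [38;2;4;2;10m[48;2;4;2;10m [38;2;4;2;10m[48;2;4;2;10m [0m
[38;2;4;2;10m[48;2;4;2;10m [38;2;4;2;10m[48;2;4;2;10m [38;2;4;2;10m[48;2;4;2;10m [38;2;4;2;10m[48;2;4;2;10m [38;2;4;2;10m[48;2;4;2;10m [38;2;4;2;10m[48;2;4;2;10m [38;2;4;2;10m[48;2;4;2;10m [38;2;4;2;10m[48;2;4;2;10m [38;2;4;2;10m[48;2;4;2;10m [38;2;4;2;10m[48;2;4;2;10m [0m
[38;2;4;2;10m[48;2;4;2;10m [38;2;4;2;10m[48;2;4;2;10m [38;2;4;2;10m[48;2;4;2;10m [38;2;4;2;10m[48;2;4;2;10m [38;2;4;2;10m[48;2;4;2;10m [38;2;4;2;10m[48;2;4;2;10m [38;2;4;2;10m[48;2;4;2;10m [38;2;4;2;10m[48;2;4;2;10m [38;2;4;2;10m[48;2;4;2;10m [38;2;4;2;10m[48;2;4;2;10m [0m
[38;2;4;2;10m[48;2;4;2;10m [38;2;4;2;10m[48;2;4;2;10m [38;2;4;2;10m[48;2;4;2;10m [38;2;4;2;10m[48;2;4;2;10m [38;2;4;2;10m[48;2;4;2;10m [38;2;4;2;10m[48;2;4;2;10m [38;2;4;2;10m[48;2;4;2;10m [38;2;4;2;10m[48;2;4;2;10m [38;2;4;2;10m[48;2;4;2;10m [38;2;4;2;10m[48;2;4;2;10m [0m
[38;2;4;2;10m[48;2;4;2;10m [38;2;4;2;10m[48;2;4;2;10m [38;2;4;2;10m[48;2;4;2;10m [38;2;4;2;10m[48;2;4;2;10m [38;2;4;2;10m[48;2;4;2;10m [38;2;4;2;10m[48;2;4;2;10m [38;2;4;2;10m[48;2;4;2;10m [38;2;4;2;10m[48;2;4;2;10m [38;2;4;2;10m[48;2;4;2;10m [38;2;4;2;10m[48;2;4;2;10m [0m
[38;2;4;2;10m[48;2;4;2;10m [38;2;4;2;10m[48;2;4;2;10m [38;2;4;2;10m[48;2;4;2;10m [38;2;4;2;10m[48;2;4;2;10m [38;2;4;2;10m[48;2;4;2;10m [38;2;4;2;10m[48;2;4;2;10m [38;2;4;2;10m[48;2;4;2;10m [38;2;4;2;10m[48;2;4;2;10m [38;2;4;2;10m[48;2;4;2;10m [38;2;4;2;10m[48;2;4;2;11m🬎[0m
[38;2;4;2;10m[48;2;4;2;10m [38;2;4;2;10m[48;2;4;2;10m [38;2;4;2;10m[48;2;4;2;10m [38;2;4;2;10m[48;2;4;2;10m [38;2;4;2;10m[48;2;4;2;10m [38;2;4;2;10m[48;2;5;2;11m🬝[38;2;4;2;10m[48;2;7;2;16m🬝[38;2;5;2;12m[48;2;21;5;39m🬝[38;2;31;8;28m[48;2;251;189;25m🬝[38;2;53;13;40m[48;2;254;248;49m🬎[0m
[38;2;4;2;10m[48;2;4;2;11m🬝[38;2;4;2;10m[48;2;5;2;11m🬝[38;2;4;2;10m[48;2;6;2;14m🬎[38;2;6;2;14m[48;2;33;8;59m🬝[38;2;7;2;16m[48;2;227;149;63m🬎[38;2;22;5;40m[48;2;244;200;47m🬆[38;2;54;13;58m[48;2;249;217;43m🬂[38;2;252;224;39m[48;2;24;6;44m🬎[38;2;240;191;54m[48;2;15;4;28m🬆[38;2;254;241;46m[48;2;39;10;29m🬀[0m
[38;2;36;9;30m[48;2;254;237;44m🬝[38;2;14;3;28m[48;2;237;185;57m🬆[38;2;22;5;41m[48;2;253;227;40m🬂[38;2;247;214;46m[48;2;61;15;57m🬎[38;2;247;206;43m[48;2;26;6;41m🬆[38;2;250;170;17m[48;2;16;4;30m🬀[38;2;16;4;31m[48;2;5;2;13m🬀[38;2;5;2;12m[48;2;4;2;10m🬂[38;2;4;2;11m[48;2;4;2;10m🬂[38;2;4;2;10m[48;2;4;2;10m [0m
[38;2;254;248;49m[48;2;42;10;41m🬂[38;2;252;199;29m[48;2;33;9;28m🬀[38;2;24;6;44m[48;2;5;2;12m🬀[38;2;7;2;15m[48;2;4;2;10m🬀[38;2;4;2;11m[48;2;4;2;10m🬂[38;2;4;2;10m[48;2;4;2;10m [38;2;4;2;10m[48;2;4;2;10m [38;2;4;2;10m[48;2;4;2;10m [38;2;4;2;10m[48;2;4;2;10m [38;2;4;2;10m[48;2;4;2;10m [0m
[38;2;4;2;11m[48;2;4;2;10m🬀[38;2;4;2;10m[48;2;4;2;10m [38;2;4;2;10m[48;2;4;2;10m [38;2;4;2;10m[48;2;4;2;10m [38;2;4;2;10m[48;2;4;2;10m [38;2;4;2;10m[48;2;4;2;10m [38;2;4;2;10m[48;2;4;2;10m [38;2;4;2;10m[48;2;4;2;10m [38;2;4;2;10m[48;2;4;2;10m [38;2;4;2;10m[48;2;4;2;10m [0m
</frame>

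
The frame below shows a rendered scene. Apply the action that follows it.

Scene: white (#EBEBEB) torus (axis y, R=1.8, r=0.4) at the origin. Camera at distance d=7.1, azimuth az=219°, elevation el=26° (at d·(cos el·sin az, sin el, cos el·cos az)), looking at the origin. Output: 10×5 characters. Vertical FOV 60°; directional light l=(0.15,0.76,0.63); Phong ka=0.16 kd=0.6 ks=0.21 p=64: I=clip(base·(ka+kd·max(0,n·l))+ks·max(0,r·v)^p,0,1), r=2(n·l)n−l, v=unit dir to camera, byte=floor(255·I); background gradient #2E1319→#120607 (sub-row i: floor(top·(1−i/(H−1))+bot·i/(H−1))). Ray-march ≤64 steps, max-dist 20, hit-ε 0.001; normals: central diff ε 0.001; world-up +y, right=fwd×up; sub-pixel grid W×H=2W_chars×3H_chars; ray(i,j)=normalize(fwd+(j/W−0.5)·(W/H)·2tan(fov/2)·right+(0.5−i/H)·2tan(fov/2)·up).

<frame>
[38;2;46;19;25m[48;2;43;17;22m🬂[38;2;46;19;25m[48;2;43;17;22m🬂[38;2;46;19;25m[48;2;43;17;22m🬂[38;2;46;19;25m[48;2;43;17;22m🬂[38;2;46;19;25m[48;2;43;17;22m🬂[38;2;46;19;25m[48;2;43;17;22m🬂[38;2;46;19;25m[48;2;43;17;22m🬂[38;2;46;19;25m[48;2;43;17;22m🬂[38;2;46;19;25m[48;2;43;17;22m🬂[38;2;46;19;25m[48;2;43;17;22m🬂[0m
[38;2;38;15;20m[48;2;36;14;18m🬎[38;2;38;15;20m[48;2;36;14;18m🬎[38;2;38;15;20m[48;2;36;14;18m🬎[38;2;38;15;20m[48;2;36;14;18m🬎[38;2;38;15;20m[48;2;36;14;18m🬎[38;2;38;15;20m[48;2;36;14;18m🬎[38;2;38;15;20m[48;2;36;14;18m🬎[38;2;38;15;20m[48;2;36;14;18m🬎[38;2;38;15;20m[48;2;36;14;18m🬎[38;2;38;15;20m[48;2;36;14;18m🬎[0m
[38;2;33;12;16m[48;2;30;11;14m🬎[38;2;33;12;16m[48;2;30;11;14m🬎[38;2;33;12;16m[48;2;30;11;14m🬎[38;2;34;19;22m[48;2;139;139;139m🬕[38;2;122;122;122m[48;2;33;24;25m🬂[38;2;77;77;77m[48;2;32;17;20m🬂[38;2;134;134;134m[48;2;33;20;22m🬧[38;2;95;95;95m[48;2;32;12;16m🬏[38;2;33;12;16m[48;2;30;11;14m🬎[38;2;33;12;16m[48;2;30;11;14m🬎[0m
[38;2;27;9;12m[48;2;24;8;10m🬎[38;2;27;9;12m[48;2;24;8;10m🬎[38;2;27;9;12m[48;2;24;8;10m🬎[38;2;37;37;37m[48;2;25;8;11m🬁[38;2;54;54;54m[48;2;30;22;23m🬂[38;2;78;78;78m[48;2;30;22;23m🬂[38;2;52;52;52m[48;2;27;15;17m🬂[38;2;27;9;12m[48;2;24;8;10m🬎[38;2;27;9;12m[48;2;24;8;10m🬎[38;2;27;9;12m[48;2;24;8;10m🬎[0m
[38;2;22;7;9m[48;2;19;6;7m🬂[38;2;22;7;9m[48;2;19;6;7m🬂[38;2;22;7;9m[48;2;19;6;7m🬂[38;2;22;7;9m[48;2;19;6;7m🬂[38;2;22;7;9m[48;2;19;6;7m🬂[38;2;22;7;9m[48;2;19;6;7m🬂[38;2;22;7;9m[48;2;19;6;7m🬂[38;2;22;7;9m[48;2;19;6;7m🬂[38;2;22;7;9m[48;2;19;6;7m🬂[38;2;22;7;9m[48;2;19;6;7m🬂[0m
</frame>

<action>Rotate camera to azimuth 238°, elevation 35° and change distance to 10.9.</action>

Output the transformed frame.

<frame>
[38;2;46;19;25m[48;2;43;17;22m🬂[38;2;46;19;25m[48;2;43;17;22m🬂[38;2;46;19;25m[48;2;43;17;22m🬂[38;2;46;19;25m[48;2;43;17;22m🬂[38;2;46;19;25m[48;2;43;17;22m🬂[38;2;46;19;25m[48;2;43;17;22m🬂[38;2;46;19;25m[48;2;43;17;22m🬂[38;2;46;19;25m[48;2;43;17;22m🬂[38;2;46;19;25m[48;2;43;17;22m🬂[38;2;46;19;25m[48;2;43;17;22m🬂[0m
[38;2;38;15;20m[48;2;36;14;18m🬎[38;2;38;15;20m[48;2;36;14;18m🬎[38;2;38;15;20m[48;2;36;14;18m🬎[38;2;38;15;20m[48;2;36;14;18m🬎[38;2;38;15;20m[48;2;36;14;18m🬎[38;2;38;15;20m[48;2;36;14;18m🬎[38;2;38;15;20m[48;2;36;14;18m🬎[38;2;38;15;20m[48;2;36;14;18m🬎[38;2;38;15;20m[48;2;36;14;18m🬎[38;2;38;15;20m[48;2;36;14;18m🬎[0m
[38;2;33;12;16m[48;2;30;11;14m🬎[38;2;33;12;16m[48;2;30;11;14m🬎[38;2;33;12;16m[48;2;30;11;14m🬎[38;2;33;12;16m[48;2;30;11;14m🬎[38;2;135;135;135m[48;2;33;18;21m🬓[38;2;159;159;159m[48;2;32;16;19m🬀[38;2;147;147;147m[48;2;32;12;16m🬓[38;2;33;12;16m[48;2;30;11;14m🬎[38;2;33;12;16m[48;2;30;11;14m🬎[38;2;33;12;16m[48;2;30;11;14m🬎[0m
[38;2;27;9;12m[48;2;24;8;10m🬎[38;2;27;9;12m[48;2;24;8;10m🬎[38;2;27;9;12m[48;2;24;8;10m🬎[38;2;27;9;12m[48;2;24;8;10m🬎[38;2;37;37;37m[48;2;25;8;11m🬁[38;2;41;41;41m[48;2;25;8;11m🬂[38;2;27;9;12m[48;2;24;8;10m🬎[38;2;27;9;12m[48;2;24;8;10m🬎[38;2;27;9;12m[48;2;24;8;10m🬎[38;2;27;9;12m[48;2;24;8;10m🬎[0m
[38;2;22;7;9m[48;2;19;6;7m🬂[38;2;22;7;9m[48;2;19;6;7m🬂[38;2;22;7;9m[48;2;19;6;7m🬂[38;2;22;7;9m[48;2;19;6;7m🬂[38;2;22;7;9m[48;2;19;6;7m🬂[38;2;22;7;9m[48;2;19;6;7m🬂[38;2;22;7;9m[48;2;19;6;7m🬂[38;2;22;7;9m[48;2;19;6;7m🬂[38;2;22;7;9m[48;2;19;6;7m🬂[38;2;22;7;9m[48;2;19;6;7m🬂[0m
</frame>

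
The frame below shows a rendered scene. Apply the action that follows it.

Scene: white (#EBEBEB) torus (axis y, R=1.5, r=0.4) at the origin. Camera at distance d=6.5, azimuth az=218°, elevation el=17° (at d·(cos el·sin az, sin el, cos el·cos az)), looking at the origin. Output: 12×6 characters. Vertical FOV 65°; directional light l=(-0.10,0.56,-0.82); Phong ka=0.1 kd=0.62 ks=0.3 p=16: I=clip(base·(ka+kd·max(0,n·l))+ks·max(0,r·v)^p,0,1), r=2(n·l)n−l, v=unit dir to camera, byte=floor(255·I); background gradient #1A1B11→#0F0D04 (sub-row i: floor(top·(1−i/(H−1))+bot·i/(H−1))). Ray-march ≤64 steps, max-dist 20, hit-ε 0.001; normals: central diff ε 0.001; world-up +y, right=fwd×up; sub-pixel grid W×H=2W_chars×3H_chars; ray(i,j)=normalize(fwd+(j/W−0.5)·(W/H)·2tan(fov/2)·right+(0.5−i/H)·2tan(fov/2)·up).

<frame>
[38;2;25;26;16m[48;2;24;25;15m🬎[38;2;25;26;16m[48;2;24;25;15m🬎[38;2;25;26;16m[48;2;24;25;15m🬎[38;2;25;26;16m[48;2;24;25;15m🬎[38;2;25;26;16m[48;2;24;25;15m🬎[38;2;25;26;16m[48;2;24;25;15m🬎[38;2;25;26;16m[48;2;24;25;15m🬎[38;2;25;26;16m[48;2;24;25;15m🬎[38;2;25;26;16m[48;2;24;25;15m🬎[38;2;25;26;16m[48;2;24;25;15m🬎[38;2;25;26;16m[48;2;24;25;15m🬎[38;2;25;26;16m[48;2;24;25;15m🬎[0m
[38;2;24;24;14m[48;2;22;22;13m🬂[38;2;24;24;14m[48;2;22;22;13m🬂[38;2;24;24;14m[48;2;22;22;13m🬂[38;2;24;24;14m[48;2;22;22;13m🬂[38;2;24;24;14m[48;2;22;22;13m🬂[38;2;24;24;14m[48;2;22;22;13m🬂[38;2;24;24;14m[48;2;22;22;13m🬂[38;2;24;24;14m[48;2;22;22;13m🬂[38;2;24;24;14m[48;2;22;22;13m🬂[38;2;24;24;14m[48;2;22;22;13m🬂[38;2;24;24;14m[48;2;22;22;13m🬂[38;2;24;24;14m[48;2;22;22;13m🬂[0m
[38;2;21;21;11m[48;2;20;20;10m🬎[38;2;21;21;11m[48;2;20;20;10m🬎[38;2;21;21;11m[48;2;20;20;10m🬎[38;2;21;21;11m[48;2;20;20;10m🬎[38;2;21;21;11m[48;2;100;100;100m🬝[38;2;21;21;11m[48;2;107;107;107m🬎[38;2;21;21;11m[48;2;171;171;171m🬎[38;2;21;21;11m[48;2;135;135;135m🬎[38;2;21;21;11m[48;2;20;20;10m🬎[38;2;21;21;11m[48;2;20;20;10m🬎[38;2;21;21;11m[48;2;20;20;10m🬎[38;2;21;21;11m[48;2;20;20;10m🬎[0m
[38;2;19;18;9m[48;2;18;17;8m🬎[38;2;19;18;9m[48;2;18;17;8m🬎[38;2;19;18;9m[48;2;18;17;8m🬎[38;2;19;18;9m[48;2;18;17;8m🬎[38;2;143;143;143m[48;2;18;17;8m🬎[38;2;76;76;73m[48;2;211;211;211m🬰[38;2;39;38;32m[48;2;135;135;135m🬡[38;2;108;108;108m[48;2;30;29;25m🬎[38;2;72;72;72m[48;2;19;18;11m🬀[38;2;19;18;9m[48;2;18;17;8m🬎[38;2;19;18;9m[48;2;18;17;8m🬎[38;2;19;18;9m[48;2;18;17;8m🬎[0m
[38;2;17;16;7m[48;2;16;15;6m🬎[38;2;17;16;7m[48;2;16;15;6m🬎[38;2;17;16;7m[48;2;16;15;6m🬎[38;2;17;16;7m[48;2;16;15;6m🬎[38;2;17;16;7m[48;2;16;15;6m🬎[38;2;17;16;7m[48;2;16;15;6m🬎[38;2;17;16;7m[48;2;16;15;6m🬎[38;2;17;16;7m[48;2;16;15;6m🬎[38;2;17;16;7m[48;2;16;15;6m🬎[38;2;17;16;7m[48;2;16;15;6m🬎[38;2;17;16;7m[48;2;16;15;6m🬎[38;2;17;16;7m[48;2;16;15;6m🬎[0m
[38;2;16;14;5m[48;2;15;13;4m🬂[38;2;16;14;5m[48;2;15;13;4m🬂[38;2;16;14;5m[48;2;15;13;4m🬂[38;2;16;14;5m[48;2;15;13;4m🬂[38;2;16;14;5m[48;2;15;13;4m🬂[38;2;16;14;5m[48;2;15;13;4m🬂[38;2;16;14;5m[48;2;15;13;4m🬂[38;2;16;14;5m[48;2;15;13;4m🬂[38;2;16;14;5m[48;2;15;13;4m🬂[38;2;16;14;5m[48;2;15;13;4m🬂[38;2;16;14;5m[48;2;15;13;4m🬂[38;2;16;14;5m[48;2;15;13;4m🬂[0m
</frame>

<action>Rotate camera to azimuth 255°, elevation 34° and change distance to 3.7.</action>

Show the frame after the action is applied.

<frame>
[38;2;25;26;16m[48;2;24;25;15m🬎[38;2;25;26;16m[48;2;24;25;15m🬎[38;2;25;26;16m[48;2;24;25;15m🬎[38;2;25;26;16m[48;2;24;25;15m🬎[38;2;25;26;16m[48;2;24;25;15m🬎[38;2;25;26;16m[48;2;24;25;15m🬎[38;2;25;26;16m[48;2;24;25;15m🬎[38;2;25;26;16m[48;2;24;25;15m🬎[38;2;25;26;16m[48;2;24;25;15m🬎[38;2;25;26;16m[48;2;24;25;15m🬎[38;2;25;26;16m[48;2;24;25;15m🬎[38;2;25;26;16m[48;2;24;25;15m🬎[0m
[38;2;24;24;14m[48;2;22;22;13m🬂[38;2;24;24;14m[48;2;22;22;13m🬂[38;2;24;24;14m[48;2;22;22;13m🬂[38;2;24;24;14m[48;2;22;22;13m🬂[38;2;24;24;14m[48;2;22;22;13m🬂[38;2;24;24;14m[48;2;22;22;13m🬂[38;2;24;24;14m[48;2;22;22;13m🬂[38;2;24;24;14m[48;2;22;22;13m🬂[38;2;24;24;14m[48;2;22;22;13m🬂[38;2;24;24;14m[48;2;22;22;13m🬂[38;2;24;24;14m[48;2;22;22;13m🬂[38;2;24;24;14m[48;2;22;22;13m🬂[0m
[38;2;21;21;11m[48;2;20;20;10m🬎[38;2;21;21;11m[48;2;20;20;10m🬎[38;2;21;21;11m[48;2;152;152;152m🬝[38;2;22;22;14m[48;2;81;81;81m🬥[38;2;25;25;23m[48;2;96;96;96m🬺[38;2;94;94;94m[48;2;28;28;26m🬂[38;2;108;108;108m[48;2;20;20;10m🬎[38;2;147;147;147m[48;2;33;33;33m🬬[38;2;22;22;12m[48;2;153;153;153m🬂[38;2;23;23;15m[48;2;122;122;122m🬬[38;2;21;21;11m[48;2;20;20;10m🬎[38;2;21;21;11m[48;2;20;20;10m🬎[0m
[38;2;19;18;9m[48;2;18;17;8m🬎[38;2;19;18;9m[48;2;18;17;8m🬎[38;2;20;19;10m[48;2;151;151;151m🬀[38;2;46;46;46m[48;2;110;110;110m🬊[38;2;22;21;16m[48;2;76;76;76m🬬[38;2;19;18;9m[48;2;18;17;8m🬎[38;2;19;18;9m[48;2;18;17;8m🬎[38;2;19;18;9m[48;2;92;92;92m🬝[38;2;117;117;117m[48;2;19;18;9m🬸[38;2;115;115;115m[48;2;79;79;79m🬄[38;2;23;23;23m[48;2;19;18;9m🬓[38;2;19;18;9m[48;2;18;17;8m🬎[0m
[38;2;17;16;7m[48;2;16;15;6m🬎[38;2;17;16;7m[48;2;16;15;6m🬎[38;2;156;156;156m[48;2;16;15;6m🬉[38;2;196;196;196m[48;2;144;144;144m🬈[38;2;131;131;131m[48;2;182;182;182m🬸[38;2;101;101;101m[48;2;123;123;123m🬂[38;2;100;100;100m[48;2;112;112;112m🬂[38;2;103;103;103m[48;2;90;90;90m🬝[38;2;95;95;95m[48;2;70;70;70m🬆[38;2;59;59;59m[48;2;21;21;18m🬆[38;2;17;16;7m[48;2;16;15;6m🬎[38;2;17;16;7m[48;2;16;15;6m🬎[0m
[38;2;16;14;5m[48;2;15;13;4m🬂[38;2;16;14;5m[48;2;15;13;4m🬂[38;2;16;14;5m[48;2;15;13;4m🬂[38;2;110;110;110m[48;2;15;13;4m🬁[38;2;100;100;100m[48;2;15;13;4m🬊[38;2;95;95;95m[48;2;15;13;4m🬎[38;2;81;81;81m[48;2;15;13;4m🬎[38;2;75;75;75m[48;2;24;23;18m🬂[38;2;49;49;49m[48;2;16;15;7m🬀[38;2;16;14;5m[48;2;15;13;4m🬂[38;2;16;14;5m[48;2;15;13;4m🬂[38;2;16;14;5m[48;2;15;13;4m🬂[0m
</frame>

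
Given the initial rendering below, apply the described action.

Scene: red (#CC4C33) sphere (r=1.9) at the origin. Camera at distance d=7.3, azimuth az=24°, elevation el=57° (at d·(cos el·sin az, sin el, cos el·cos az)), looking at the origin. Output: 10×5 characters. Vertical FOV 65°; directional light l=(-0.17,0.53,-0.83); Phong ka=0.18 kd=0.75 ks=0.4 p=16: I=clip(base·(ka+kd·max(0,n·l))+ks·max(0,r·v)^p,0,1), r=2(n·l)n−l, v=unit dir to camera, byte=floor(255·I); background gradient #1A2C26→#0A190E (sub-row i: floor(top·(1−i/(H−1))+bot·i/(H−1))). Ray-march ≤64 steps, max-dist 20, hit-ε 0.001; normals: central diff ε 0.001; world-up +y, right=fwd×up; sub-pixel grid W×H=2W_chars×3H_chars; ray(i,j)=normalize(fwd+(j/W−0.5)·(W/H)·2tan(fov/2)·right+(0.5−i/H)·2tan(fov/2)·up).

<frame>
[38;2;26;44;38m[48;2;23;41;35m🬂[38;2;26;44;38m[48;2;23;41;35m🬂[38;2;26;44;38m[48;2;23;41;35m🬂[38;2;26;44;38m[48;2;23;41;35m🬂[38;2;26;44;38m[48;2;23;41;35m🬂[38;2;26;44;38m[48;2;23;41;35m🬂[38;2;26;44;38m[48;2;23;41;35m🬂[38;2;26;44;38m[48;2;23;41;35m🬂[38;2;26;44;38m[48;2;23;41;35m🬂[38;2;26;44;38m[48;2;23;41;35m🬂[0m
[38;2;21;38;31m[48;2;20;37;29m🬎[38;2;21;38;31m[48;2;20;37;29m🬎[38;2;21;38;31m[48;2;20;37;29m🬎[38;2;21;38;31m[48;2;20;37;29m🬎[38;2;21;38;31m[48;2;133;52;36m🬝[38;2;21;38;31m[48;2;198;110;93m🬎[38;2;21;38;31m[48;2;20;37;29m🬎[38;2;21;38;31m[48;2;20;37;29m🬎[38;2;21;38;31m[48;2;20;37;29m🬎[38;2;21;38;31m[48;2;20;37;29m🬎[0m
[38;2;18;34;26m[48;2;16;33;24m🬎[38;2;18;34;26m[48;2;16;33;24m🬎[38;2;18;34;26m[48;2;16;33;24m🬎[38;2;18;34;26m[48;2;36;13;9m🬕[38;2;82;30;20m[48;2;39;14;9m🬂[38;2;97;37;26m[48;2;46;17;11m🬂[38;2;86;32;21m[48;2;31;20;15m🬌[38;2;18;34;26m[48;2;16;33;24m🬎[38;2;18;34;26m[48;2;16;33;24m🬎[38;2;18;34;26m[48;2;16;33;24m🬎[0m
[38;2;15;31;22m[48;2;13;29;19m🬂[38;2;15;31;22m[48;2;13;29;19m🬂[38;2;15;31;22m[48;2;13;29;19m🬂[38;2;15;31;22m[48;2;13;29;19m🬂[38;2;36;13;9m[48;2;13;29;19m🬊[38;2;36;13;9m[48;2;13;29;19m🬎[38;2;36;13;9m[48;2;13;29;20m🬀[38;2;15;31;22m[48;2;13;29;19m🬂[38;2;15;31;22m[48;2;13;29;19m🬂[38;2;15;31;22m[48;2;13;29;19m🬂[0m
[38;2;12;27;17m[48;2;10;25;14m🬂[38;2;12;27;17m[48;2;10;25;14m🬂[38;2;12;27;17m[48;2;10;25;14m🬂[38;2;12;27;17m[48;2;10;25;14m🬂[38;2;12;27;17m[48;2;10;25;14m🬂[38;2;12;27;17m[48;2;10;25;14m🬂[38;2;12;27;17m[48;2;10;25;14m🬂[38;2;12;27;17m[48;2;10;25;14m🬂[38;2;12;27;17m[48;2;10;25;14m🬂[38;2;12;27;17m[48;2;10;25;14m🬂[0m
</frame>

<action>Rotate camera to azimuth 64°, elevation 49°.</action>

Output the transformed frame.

<frame>
[38;2;26;44;38m[48;2;23;41;35m🬂[38;2;26;44;38m[48;2;23;41;35m🬂[38;2;26;44;38m[48;2;23;41;35m🬂[38;2;26;44;38m[48;2;23;41;35m🬂[38;2;26;44;38m[48;2;23;41;35m🬂[38;2;26;44;38m[48;2;23;41;35m🬂[38;2;26;44;38m[48;2;23;41;35m🬂[38;2;26;44;38m[48;2;23;41;35m🬂[38;2;26;44;38m[48;2;23;41;35m🬂[38;2;26;44;38m[48;2;23;41;35m🬂[0m
[38;2;21;38;31m[48;2;20;37;29m🬎[38;2;21;38;31m[48;2;20;37;29m🬎[38;2;21;38;31m[48;2;20;37;29m🬎[38;2;21;38;31m[48;2;20;37;29m🬎[38;2;21;38;31m[48;2;91;33;22m🬝[38;2;21;38;31m[48;2;139;56;40m🬎[38;2;21;38;31m[48;2;20;37;29m🬎[38;2;21;38;31m[48;2;20;37;29m🬎[38;2;21;38;31m[48;2;20;37;29m🬎[38;2;21;38;31m[48;2;20;37;29m🬎[0m
[38;2;18;34;26m[48;2;16;33;24m🬎[38;2;18;34;26m[48;2;16;33;24m🬎[38;2;18;34;26m[48;2;16;33;24m🬎[38;2;18;34;26m[48;2;36;13;9m🬕[38;2;36;13;9m[48;2;61;22;15m🬺[38;2;132;61;48m[48;2;64;23;15m🬁[38;2;176;86;68m[48;2;81;37;26m🬈[38;2;18;34;26m[48;2;16;33;24m🬎[38;2;18;34;26m[48;2;16;33;24m🬎[38;2;18;34;26m[48;2;16;33;24m🬎[0m
[38;2;15;31;22m[48;2;13;29;19m🬂[38;2;15;31;22m[48;2;13;29;19m🬂[38;2;15;31;22m[48;2;13;29;19m🬂[38;2;15;31;22m[48;2;13;29;19m🬂[38;2;36;13;9m[48;2;13;29;19m🬊[38;2;36;13;9m[48;2;13;29;19m🬎[38;2;53;19;13m[48;2;13;29;20m🬀[38;2;15;31;22m[48;2;13;29;19m🬂[38;2;15;31;22m[48;2;13;29;19m🬂[38;2;15;31;22m[48;2;13;29;19m🬂[0m
[38;2;12;27;17m[48;2;10;25;14m🬂[38;2;12;27;17m[48;2;10;25;14m🬂[38;2;12;27;17m[48;2;10;25;14m🬂[38;2;12;27;17m[48;2;10;25;14m🬂[38;2;12;27;17m[48;2;10;25;14m🬂[38;2;12;27;17m[48;2;10;25;14m🬂[38;2;12;27;17m[48;2;10;25;14m🬂[38;2;12;27;17m[48;2;10;25;14m🬂[38;2;12;27;17m[48;2;10;25;14m🬂[38;2;12;27;17m[48;2;10;25;14m🬂[0m
</frame>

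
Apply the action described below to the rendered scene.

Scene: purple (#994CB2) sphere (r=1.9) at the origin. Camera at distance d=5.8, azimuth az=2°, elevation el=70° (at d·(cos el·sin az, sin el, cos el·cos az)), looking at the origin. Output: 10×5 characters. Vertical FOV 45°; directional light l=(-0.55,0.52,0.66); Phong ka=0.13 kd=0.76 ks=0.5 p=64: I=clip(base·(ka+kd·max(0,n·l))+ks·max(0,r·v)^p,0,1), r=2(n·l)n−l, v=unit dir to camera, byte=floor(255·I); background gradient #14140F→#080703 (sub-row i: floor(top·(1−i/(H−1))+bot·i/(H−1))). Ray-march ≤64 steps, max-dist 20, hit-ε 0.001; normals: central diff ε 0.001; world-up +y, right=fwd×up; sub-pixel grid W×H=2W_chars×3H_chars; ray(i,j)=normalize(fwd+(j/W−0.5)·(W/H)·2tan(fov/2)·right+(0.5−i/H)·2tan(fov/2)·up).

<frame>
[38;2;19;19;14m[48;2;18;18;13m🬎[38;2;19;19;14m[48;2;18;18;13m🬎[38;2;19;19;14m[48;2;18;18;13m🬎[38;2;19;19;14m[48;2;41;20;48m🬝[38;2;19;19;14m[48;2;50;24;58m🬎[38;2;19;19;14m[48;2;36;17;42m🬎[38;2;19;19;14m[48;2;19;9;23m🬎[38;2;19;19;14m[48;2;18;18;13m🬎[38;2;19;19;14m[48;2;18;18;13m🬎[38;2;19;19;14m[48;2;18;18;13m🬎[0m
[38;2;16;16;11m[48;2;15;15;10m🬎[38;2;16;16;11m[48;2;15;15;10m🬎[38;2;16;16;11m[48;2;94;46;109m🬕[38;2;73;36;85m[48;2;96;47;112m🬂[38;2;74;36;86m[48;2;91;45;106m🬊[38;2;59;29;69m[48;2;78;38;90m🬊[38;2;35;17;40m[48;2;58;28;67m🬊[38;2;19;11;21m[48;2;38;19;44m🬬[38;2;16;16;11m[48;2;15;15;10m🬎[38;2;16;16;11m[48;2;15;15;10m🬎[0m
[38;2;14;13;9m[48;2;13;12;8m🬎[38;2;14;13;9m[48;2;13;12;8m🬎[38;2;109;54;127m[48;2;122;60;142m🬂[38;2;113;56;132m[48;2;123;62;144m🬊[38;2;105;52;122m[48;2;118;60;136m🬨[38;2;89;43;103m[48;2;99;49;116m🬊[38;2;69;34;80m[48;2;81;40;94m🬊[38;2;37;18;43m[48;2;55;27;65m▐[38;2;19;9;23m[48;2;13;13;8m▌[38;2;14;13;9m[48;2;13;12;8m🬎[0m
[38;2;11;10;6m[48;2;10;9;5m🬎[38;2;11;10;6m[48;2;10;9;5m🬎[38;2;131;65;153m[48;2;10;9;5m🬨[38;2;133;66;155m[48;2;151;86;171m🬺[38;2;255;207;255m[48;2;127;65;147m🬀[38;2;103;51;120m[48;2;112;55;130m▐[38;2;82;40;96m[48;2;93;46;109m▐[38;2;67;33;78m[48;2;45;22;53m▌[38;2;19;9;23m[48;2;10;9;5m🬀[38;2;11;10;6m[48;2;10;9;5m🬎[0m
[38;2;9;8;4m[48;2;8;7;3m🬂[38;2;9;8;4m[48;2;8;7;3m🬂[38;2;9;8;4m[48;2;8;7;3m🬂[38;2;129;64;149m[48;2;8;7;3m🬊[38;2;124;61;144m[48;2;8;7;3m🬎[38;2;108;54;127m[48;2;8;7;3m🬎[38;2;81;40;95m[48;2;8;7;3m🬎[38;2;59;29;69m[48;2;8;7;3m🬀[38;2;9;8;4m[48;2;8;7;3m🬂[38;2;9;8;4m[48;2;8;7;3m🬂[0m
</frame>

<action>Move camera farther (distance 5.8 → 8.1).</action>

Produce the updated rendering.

<frame>
[38;2;19;19;14m[48;2;18;18;13m🬎[38;2;19;19;14m[48;2;18;18;13m🬎[38;2;19;19;14m[48;2;18;18;13m🬎[38;2;19;19;14m[48;2;18;18;13m🬎[38;2;19;19;14m[48;2;18;18;13m🬎[38;2;19;19;14m[48;2;18;18;13m🬎[38;2;19;19;14m[48;2;18;18;13m🬎[38;2;19;19;14m[48;2;18;18;13m🬎[38;2;19;19;14m[48;2;18;18;13m🬎[38;2;19;19;14m[48;2;18;18;13m🬎[0m
[38;2;16;16;11m[48;2;15;15;10m🬎[38;2;16;16;11m[48;2;15;15;10m🬎[38;2;16;16;11m[48;2;15;15;10m🬎[38;2;16;16;11m[48;2;86;42;100m🬝[38;2;17;17;12m[48;2;70;34;81m🬂[38;2;21;16;19m[48;2;56;28;66m🬊[38;2;17;13;16m[48;2;35;17;41m🬬[38;2;16;16;11m[48;2;15;15;10m🬎[38;2;16;16;11m[48;2;15;15;10m🬎[38;2;16;16;11m[48;2;15;15;10m🬎[0m
[38;2;14;13;9m[48;2;13;12;8m🬎[38;2;14;13;9m[48;2;13;12;8m🬎[38;2;14;13;9m[48;2;13;12;8m🬎[38;2;100;50;117m[48;2;122;60;142m🬂[38;2;102;50;118m[48;2;123;62;142m🬊[38;2;79;39;93m[48;2;98;48;114m🬊[38;2;36;17;42m[48;2;62;30;72m🬉[38;2;19;9;23m[48;2;13;13;8m▌[38;2;14;13;9m[48;2;13;12;8m🬎[38;2;14;13;9m[48;2;13;12;8m🬎[0m
[38;2;11;10;6m[48;2;10;9;5m🬎[38;2;11;10;6m[48;2;10;9;5m🬎[38;2;11;10;6m[48;2;10;9;5m🬎[38;2;132;65;153m[48;2;10;9;5m🬊[38;2;142;78;163m[48;2;128;63;149m🬂[38;2;113;56;132m[48;2;99;49;115m▌[38;2;70;34;81m[48;2;10;9;5m🬝[38;2;19;9;23m[48;2;10;9;5m🬀[38;2;11;10;6m[48;2;10;9;5m🬎[38;2;11;10;6m[48;2;10;9;5m🬎[0m
[38;2;9;8;4m[48;2;8;7;3m🬂[38;2;9;8;4m[48;2;8;7;3m🬂[38;2;9;8;4m[48;2;8;7;3m🬂[38;2;9;8;4m[48;2;8;7;3m🬂[38;2;9;8;4m[48;2;8;7;3m🬂[38;2;9;8;4m[48;2;8;7;3m🬂[38;2;9;8;4m[48;2;8;7;3m🬂[38;2;9;8;4m[48;2;8;7;3m🬂[38;2;9;8;4m[48;2;8;7;3m🬂[38;2;9;8;4m[48;2;8;7;3m🬂[0m
</frame>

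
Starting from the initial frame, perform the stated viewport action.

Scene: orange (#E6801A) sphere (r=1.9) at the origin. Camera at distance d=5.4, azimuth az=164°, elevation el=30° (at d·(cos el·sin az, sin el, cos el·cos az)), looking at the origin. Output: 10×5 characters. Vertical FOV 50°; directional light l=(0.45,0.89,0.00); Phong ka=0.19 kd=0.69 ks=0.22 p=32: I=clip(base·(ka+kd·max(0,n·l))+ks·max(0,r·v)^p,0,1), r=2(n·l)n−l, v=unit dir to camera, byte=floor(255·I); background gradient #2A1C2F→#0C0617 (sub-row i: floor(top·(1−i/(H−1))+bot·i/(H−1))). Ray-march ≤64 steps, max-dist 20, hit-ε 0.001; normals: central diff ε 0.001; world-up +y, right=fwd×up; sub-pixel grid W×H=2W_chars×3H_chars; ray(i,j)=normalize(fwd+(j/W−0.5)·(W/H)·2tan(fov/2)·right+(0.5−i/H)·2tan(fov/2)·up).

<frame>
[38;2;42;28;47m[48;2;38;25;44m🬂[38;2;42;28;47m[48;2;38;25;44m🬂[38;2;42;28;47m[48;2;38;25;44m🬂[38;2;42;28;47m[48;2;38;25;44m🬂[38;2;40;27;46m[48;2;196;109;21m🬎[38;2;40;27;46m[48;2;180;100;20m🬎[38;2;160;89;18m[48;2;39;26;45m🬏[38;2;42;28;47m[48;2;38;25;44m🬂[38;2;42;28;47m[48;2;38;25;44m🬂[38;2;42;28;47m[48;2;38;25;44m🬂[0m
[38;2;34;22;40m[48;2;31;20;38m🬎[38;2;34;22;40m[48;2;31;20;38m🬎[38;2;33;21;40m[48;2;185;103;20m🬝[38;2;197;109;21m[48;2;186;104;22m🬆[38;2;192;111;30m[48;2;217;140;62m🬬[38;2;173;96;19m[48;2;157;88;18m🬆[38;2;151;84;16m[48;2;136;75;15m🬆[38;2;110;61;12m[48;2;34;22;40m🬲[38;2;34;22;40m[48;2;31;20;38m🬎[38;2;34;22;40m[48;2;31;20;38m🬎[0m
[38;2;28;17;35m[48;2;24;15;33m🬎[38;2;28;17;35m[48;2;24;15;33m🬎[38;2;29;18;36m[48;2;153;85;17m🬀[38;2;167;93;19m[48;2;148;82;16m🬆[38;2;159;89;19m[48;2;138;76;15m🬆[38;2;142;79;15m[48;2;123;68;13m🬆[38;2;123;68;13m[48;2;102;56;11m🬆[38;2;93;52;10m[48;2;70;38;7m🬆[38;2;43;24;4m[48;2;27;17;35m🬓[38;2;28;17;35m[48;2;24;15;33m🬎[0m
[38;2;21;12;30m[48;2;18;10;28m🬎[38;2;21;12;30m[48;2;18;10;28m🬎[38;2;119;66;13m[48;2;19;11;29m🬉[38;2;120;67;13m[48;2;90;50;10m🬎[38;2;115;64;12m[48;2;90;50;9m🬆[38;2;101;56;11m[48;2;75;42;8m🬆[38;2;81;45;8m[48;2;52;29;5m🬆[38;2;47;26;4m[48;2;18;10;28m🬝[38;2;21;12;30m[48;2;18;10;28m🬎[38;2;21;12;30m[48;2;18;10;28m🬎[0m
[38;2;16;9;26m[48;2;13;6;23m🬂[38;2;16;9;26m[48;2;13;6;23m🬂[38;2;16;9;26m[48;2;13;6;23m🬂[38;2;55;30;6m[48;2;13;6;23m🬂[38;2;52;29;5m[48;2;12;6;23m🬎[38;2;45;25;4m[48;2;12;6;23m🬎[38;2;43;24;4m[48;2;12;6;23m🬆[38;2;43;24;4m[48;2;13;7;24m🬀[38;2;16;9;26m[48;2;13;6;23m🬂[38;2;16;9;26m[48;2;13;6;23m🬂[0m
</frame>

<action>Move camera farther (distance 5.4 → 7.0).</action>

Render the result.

<frame>
[38;2;42;28;47m[48;2;38;25;44m🬂[38;2;42;28;47m[48;2;38;25;44m🬂[38;2;42;28;47m[48;2;38;25;44m🬂[38;2;42;28;47m[48;2;38;25;44m🬂[38;2;42;28;47m[48;2;38;25;44m🬂[38;2;42;28;47m[48;2;38;25;44m🬂[38;2;42;28;47m[48;2;38;25;44m🬂[38;2;42;28;47m[48;2;38;25;44m🬂[38;2;42;28;47m[48;2;38;25;44m🬂[38;2;42;28;47m[48;2;38;25;44m🬂[0m
[38;2;34;22;40m[48;2;31;20;38m🬎[38;2;34;22;40m[48;2;31;20;38m🬎[38;2;34;22;40m[48;2;31;20;38m🬎[38;2;33;21;40m[48;2;194;108;21m🬝[38;2;35;23;41m[48;2;197;112;27m🬂[38;2;35;23;41m[48;2;172;95;19m🬁[38;2;135;75;14m[48;2;34;22;40m🬱[38;2;34;22;40m[48;2;31;20;38m🬎[38;2;34;22;40m[48;2;31;20;38m🬎[38;2;34;22;40m[48;2;31;20;38m🬎[0m
[38;2;28;17;35m[48;2;24;15;33m🬎[38;2;28;17;35m[48;2;24;15;33m🬎[38;2;28;17;35m[48;2;24;15;33m🬎[38;2;171;95;19m[48;2;142;79;16m🬎[38;2;184;108;32m[48;2;144;80;16m🬂[38;2;147;81;16m[48;2;118;66;13m🬆[38;2;115;64;12m[48;2;84;46;9m🬆[38;2;58;32;6m[48;2;26;16;34m▌[38;2;28;17;35m[48;2;24;15;33m🬎[38;2;28;17;35m[48;2;24;15;33m🬎[0m
[38;2;21;12;30m[48;2;18;10;28m🬎[38;2;21;12;30m[48;2;18;10;28m🬎[38;2;21;12;30m[48;2;18;10;28m🬎[38;2;107;59;11m[48;2;18;10;28m🬊[38;2;100;55;11m[48;2;50;28;5m🬎[38;2;86;48;9m[48;2;48;27;4m🬆[38;2;48;27;4m[48;2;18;10;28m🬝[38;2;43;24;4m[48;2;19;11;29m🬀[38;2;21;12;30m[48;2;18;10;28m🬎[38;2;21;12;30m[48;2;18;10;28m🬎[0m
[38;2;16;9;26m[48;2;13;6;23m🬂[38;2;16;9;26m[48;2;13;6;23m🬂[38;2;16;9;26m[48;2;13;6;23m🬂[38;2;16;9;26m[48;2;13;6;23m🬂[38;2;16;9;26m[48;2;13;6;23m🬂[38;2;43;24;4m[48;2;13;7;24m🬀[38;2;16;9;26m[48;2;13;6;23m🬂[38;2;16;9;26m[48;2;13;6;23m🬂[38;2;16;9;26m[48;2;13;6;23m🬂[38;2;16;9;26m[48;2;13;6;23m🬂[0m
</frame>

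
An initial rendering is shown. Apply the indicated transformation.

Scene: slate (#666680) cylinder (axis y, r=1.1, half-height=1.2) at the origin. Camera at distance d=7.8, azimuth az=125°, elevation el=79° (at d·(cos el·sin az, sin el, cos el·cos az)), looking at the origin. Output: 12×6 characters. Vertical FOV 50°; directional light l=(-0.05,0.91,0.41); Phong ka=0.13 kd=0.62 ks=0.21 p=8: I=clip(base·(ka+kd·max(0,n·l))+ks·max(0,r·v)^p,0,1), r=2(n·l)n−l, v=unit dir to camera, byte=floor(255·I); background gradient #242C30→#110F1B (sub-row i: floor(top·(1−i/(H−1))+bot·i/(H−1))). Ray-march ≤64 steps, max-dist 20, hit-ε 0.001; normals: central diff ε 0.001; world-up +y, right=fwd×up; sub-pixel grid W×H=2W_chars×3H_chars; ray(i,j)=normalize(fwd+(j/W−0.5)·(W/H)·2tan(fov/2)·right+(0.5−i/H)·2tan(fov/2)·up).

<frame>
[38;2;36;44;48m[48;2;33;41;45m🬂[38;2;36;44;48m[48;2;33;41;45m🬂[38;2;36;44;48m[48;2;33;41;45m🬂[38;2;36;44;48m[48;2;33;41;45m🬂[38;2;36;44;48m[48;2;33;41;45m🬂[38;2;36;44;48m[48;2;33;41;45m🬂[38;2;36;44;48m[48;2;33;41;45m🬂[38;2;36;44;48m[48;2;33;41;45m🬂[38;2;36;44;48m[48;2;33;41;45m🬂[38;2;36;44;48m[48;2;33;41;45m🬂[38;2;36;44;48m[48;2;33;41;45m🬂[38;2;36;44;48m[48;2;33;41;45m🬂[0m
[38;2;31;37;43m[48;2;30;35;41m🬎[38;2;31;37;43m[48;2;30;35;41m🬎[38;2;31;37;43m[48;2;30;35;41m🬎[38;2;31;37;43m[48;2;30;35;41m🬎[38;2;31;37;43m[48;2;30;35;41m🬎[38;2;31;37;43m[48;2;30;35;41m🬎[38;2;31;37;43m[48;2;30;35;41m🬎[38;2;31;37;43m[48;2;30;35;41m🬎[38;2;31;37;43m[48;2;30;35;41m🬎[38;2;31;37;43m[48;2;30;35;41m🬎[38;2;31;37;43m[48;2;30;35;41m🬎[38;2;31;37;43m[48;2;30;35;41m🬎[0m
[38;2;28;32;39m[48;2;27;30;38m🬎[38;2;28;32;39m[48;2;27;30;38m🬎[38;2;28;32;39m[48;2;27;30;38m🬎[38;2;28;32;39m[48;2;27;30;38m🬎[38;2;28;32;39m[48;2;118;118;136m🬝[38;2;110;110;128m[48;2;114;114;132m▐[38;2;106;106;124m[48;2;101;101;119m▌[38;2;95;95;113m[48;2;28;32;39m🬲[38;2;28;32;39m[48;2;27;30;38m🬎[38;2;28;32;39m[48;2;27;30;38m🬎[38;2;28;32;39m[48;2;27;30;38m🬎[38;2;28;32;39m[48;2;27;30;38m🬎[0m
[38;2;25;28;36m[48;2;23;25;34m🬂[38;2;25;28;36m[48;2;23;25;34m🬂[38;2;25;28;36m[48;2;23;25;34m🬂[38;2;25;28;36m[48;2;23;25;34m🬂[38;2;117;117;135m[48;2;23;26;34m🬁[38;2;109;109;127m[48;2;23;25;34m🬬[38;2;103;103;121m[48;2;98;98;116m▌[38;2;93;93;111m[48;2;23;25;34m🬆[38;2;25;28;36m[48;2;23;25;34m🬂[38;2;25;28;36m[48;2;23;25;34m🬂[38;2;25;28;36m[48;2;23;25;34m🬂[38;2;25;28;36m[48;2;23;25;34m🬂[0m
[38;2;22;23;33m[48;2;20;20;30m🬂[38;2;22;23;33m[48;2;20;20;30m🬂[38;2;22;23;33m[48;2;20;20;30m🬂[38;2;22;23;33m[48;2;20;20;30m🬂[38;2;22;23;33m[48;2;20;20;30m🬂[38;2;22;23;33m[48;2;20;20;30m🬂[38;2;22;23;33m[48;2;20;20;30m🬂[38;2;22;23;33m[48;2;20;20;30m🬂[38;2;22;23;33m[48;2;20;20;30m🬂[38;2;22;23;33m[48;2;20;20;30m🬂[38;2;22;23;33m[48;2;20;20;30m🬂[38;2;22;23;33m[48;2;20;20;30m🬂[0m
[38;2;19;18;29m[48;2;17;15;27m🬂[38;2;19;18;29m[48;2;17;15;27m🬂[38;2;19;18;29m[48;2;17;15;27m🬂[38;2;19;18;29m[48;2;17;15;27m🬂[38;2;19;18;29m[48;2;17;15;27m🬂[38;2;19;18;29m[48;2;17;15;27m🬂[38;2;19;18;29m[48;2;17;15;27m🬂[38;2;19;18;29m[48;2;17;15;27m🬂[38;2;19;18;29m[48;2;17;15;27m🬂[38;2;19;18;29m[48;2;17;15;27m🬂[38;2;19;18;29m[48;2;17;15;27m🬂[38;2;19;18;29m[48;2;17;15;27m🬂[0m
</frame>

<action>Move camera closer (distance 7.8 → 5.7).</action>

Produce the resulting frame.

<frame>
[38;2;36;44;48m[48;2;33;41;45m🬂[38;2;36;44;48m[48;2;33;41;45m🬂[38;2;36;44;48m[48;2;33;41;45m🬂[38;2;36;44;48m[48;2;33;41;45m🬂[38;2;36;44;48m[48;2;33;41;45m🬂[38;2;36;44;48m[48;2;33;41;45m🬂[38;2;36;44;48m[48;2;33;41;45m🬂[38;2;36;44;48m[48;2;33;41;45m🬂[38;2;36;44;48m[48;2;33;41;45m🬂[38;2;36;44;48m[48;2;33;41;45m🬂[38;2;36;44;48m[48;2;33;41;45m🬂[38;2;36;44;48m[48;2;33;41;45m🬂[0m
[38;2;31;37;43m[48;2;30;35;41m🬎[38;2;31;37;43m[48;2;30;35;41m🬎[38;2;31;37;43m[48;2;30;35;41m🬎[38;2;31;37;43m[48;2;30;35;41m🬎[38;2;31;37;43m[48;2;116;116;134m🬝[38;2;31;37;43m[48;2;109;109;127m🬆[38;2;32;38;44m[48;2;101;101;119m🬂[38;2;31;37;43m[48;2;93;93;111m🬎[38;2;31;37;43m[48;2;30;35;41m🬎[38;2;31;37;43m[48;2;30;35;41m🬎[38;2;31;37;43m[48;2;30;35;41m🬎[38;2;31;37;43m[48;2;30;35;41m🬎[0m
[38;2;28;32;39m[48;2;27;30;38m🬎[38;2;28;32;39m[48;2;27;30;38m🬎[38;2;28;32;39m[48;2;27;30;38m🬎[38;2;28;32;39m[48;2;27;30;38m🬎[38;2;121;121;139m[48;2;118;118;136m▌[38;2;110;110;128m[48;2;114;114;132m▐[38;2;106;106;124m[48;2;101;101;119m▌[38;2;92;92;110m[48;2;96;96;114m▐[38;2;88;88;106m[48;2;28;31;39m▌[38;2;28;32;39m[48;2;27;30;38m🬎[38;2;28;32;39m[48;2;27;30;38m🬎[38;2;28;32;39m[48;2;27;30;38m🬎[0m
[38;2;25;28;36m[48;2;23;25;34m🬂[38;2;25;28;36m[48;2;23;25;34m🬂[38;2;25;28;36m[48;2;23;25;34m🬂[38;2;25;28;36m[48;2;23;25;34m🬂[38;2;115;115;133m[48;2;23;25;34m🬬[38;2;111;111;129m[48;2;106;106;124m🬆[38;2;103;103;121m[48;2;98;98;116m▌[38;2;93;93;111m[48;2;89;89;107m▌[38;2;86;86;104m[48;2;23;26;34m🬄[38;2;25;28;36m[48;2;23;25;34m🬂[38;2;25;28;36m[48;2;23;25;34m🬂[38;2;25;28;36m[48;2;23;25;34m🬂[0m
[38;2;22;23;33m[48;2;20;20;30m🬂[38;2;22;23;33m[48;2;20;20;30m🬂[38;2;22;23;33m[48;2;20;20;30m🬂[38;2;22;23;33m[48;2;20;20;30m🬂[38;2;22;23;33m[48;2;20;20;30m🬂[38;2;103;103;121m[48;2;20;20;30m🬂[38;2;96;96;114m[48;2;20;20;30m🬂[38;2;90;90;108m[48;2;20;21;31m🬀[38;2;22;23;33m[48;2;20;20;30m🬂[38;2;22;23;33m[48;2;20;20;30m🬂[38;2;22;23;33m[48;2;20;20;30m🬂[38;2;22;23;33m[48;2;20;20;30m🬂[0m
[38;2;19;18;29m[48;2;17;15;27m🬂[38;2;19;18;29m[48;2;17;15;27m🬂[38;2;19;18;29m[48;2;17;15;27m🬂[38;2;19;18;29m[48;2;17;15;27m🬂[38;2;19;18;29m[48;2;17;15;27m🬂[38;2;19;18;29m[48;2;17;15;27m🬂[38;2;19;18;29m[48;2;17;15;27m🬂[38;2;19;18;29m[48;2;17;15;27m🬂[38;2;19;18;29m[48;2;17;15;27m🬂[38;2;19;18;29m[48;2;17;15;27m🬂[38;2;19;18;29m[48;2;17;15;27m🬂[38;2;19;18;29m[48;2;17;15;27m🬂[0m
</frame>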